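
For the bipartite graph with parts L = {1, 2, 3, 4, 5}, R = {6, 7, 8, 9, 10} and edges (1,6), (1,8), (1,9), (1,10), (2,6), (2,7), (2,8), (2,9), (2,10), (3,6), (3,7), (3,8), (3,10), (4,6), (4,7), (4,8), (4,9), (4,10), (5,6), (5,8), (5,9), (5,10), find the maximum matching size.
5 (matching: (1,10), (2,9), (3,8), (4,7), (5,6); upper bound min(|L|,|R|) = min(5,5) = 5)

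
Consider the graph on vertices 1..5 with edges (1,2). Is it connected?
No, it has 4 components: {1, 2}, {3}, {4}, {5}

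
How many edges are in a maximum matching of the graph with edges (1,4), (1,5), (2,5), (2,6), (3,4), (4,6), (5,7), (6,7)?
3 (matching: (1,5), (3,4), (6,7); upper bound floor(n/2) = floor(7/2) = 3)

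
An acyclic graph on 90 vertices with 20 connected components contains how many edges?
70 (Each of the 20 component trees on V_i vertices has V_i - 1 edges; summing gives V - C = 90 - 20 = 70)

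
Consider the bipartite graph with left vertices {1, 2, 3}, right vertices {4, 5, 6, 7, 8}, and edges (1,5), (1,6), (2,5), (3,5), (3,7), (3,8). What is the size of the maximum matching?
3 (matching: (1,6), (2,5), (3,8); upper bound min(|L|,|R|) = min(3,5) = 3)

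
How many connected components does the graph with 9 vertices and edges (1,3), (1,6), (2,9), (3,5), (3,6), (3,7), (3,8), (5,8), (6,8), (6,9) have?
2 (components: {1, 2, 3, 5, 6, 7, 8, 9}, {4})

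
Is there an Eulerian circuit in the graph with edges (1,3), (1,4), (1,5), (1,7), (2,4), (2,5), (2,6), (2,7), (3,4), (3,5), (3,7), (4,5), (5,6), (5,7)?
Yes (the graph is connected and all 7 vertices have even degree)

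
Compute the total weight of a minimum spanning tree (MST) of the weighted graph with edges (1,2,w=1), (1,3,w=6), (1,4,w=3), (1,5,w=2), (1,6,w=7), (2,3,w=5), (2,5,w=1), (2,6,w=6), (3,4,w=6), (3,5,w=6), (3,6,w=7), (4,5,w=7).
16 (MST edges: (1,2,w=1), (1,4,w=3), (2,3,w=5), (2,5,w=1), (2,6,w=6); sum of weights 1 + 3 + 5 + 1 + 6 = 16)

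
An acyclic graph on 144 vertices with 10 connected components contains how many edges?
134 (Each of the 10 component trees on V_i vertices has V_i - 1 edges; summing gives V - C = 144 - 10 = 134)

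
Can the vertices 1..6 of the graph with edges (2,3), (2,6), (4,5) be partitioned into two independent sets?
Yes. Partition: {1, 2, 4}, {3, 5, 6}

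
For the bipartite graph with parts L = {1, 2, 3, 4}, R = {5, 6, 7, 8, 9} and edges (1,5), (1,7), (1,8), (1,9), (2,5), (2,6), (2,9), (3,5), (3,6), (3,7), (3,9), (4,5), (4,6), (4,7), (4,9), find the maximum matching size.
4 (matching: (1,8), (2,9), (3,7), (4,6); upper bound min(|L|,|R|) = min(4,5) = 4)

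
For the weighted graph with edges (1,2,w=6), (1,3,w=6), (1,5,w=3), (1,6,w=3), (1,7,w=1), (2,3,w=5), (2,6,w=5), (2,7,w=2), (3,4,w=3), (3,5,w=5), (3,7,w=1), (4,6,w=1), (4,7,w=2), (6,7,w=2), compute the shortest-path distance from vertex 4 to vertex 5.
6 (path: 4 -> 7 -> 1 -> 5; weights 2 + 1 + 3 = 6)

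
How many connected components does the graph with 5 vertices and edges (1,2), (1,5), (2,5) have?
3 (components: {1, 2, 5}, {3}, {4})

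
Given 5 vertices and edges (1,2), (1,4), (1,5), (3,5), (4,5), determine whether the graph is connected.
Yes (BFS from 1 visits [1, 2, 4, 5, 3] — all 5 vertices reached)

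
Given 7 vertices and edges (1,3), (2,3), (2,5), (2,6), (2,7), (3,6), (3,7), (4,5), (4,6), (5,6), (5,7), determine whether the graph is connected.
Yes (BFS from 1 visits [1, 3, 2, 6, 7, 5, 4] — all 7 vertices reached)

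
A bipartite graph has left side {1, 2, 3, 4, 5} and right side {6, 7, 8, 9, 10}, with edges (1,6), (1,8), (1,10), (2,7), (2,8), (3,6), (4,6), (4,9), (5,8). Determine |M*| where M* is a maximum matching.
5 (matching: (1,10), (2,7), (3,6), (4,9), (5,8); upper bound min(|L|,|R|) = min(5,5) = 5)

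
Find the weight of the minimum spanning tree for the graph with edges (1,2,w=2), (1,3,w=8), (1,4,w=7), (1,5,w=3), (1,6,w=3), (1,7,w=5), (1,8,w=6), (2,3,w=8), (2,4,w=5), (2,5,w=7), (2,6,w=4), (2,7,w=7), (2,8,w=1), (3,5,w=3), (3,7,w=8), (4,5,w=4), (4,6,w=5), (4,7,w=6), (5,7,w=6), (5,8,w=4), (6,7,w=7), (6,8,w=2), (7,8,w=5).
20 (MST edges: (1,2,w=2), (1,5,w=3), (1,7,w=5), (2,8,w=1), (3,5,w=3), (4,5,w=4), (6,8,w=2); sum of weights 2 + 3 + 5 + 1 + 3 + 4 + 2 = 20)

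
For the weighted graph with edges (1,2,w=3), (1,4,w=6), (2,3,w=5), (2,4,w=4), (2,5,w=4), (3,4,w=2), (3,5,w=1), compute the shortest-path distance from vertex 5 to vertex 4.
3 (path: 5 -> 3 -> 4; weights 1 + 2 = 3)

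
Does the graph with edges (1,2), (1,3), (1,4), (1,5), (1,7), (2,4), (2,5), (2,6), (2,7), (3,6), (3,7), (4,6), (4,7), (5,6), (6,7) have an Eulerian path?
No (6 vertices have odd degree: {1, 2, 3, 5, 6, 7}; Eulerian path requires 0 or 2)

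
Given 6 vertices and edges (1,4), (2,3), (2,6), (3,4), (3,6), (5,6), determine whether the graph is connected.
Yes (BFS from 1 visits [1, 4, 3, 2, 6, 5] — all 6 vertices reached)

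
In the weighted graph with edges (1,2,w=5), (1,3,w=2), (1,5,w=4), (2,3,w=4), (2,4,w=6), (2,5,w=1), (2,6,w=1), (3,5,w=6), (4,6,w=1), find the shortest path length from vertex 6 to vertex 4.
1 (path: 6 -> 4; weights 1 = 1)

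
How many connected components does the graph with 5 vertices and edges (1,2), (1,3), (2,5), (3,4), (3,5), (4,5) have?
1 (components: {1, 2, 3, 4, 5})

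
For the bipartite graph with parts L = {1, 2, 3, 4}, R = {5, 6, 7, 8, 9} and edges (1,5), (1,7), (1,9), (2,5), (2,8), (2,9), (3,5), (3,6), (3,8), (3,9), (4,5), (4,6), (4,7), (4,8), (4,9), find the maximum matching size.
4 (matching: (1,9), (2,8), (3,6), (4,7); upper bound min(|L|,|R|) = min(4,5) = 4)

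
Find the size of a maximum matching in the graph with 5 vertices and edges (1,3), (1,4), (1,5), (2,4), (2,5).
2 (matching: (1,5), (2,4); upper bound floor(n/2) = floor(5/2) = 2)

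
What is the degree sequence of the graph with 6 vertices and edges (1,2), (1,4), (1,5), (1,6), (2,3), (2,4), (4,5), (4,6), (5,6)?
[4, 4, 3, 3, 3, 1] (degrees: deg(1)=4, deg(2)=3, deg(3)=1, deg(4)=4, deg(5)=3, deg(6)=3)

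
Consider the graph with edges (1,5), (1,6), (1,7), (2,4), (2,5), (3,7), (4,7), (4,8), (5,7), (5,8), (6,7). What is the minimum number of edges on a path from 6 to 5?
2 (path: 6 -> 7 -> 5, 2 edges)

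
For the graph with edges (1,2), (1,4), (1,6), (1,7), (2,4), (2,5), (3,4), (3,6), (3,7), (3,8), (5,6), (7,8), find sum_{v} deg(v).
24 (handshake: sum of degrees = 2|E| = 2 x 12 = 24)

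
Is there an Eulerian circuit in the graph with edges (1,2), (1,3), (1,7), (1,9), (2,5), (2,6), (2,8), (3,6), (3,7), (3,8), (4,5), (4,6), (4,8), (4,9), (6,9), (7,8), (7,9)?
Yes (the graph is connected and all 9 vertices have even degree)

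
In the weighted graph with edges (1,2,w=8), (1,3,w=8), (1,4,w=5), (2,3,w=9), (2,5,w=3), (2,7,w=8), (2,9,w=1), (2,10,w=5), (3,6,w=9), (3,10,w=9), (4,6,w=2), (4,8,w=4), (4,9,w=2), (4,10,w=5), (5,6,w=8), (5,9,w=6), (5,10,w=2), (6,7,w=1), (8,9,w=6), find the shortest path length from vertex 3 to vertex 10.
9 (path: 3 -> 10; weights 9 = 9)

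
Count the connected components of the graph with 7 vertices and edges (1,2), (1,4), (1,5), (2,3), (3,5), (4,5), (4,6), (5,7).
1 (components: {1, 2, 3, 4, 5, 6, 7})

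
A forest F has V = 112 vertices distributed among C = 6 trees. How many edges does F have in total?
106 (Each of the 6 component trees on V_i vertices has V_i - 1 edges; summing gives V - C = 112 - 6 = 106)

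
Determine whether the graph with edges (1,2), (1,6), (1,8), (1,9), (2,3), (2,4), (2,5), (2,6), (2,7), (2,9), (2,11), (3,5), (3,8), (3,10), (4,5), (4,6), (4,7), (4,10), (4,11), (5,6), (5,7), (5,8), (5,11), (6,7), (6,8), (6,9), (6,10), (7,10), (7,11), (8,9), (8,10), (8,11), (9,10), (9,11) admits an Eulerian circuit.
No (2 vertices have odd degree: {5, 8}; Eulerian circuit requires 0)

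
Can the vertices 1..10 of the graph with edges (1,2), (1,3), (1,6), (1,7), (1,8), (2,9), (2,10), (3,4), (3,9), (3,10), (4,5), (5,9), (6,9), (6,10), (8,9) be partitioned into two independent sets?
Yes. Partition: {1, 4, 9, 10}, {2, 3, 5, 6, 7, 8}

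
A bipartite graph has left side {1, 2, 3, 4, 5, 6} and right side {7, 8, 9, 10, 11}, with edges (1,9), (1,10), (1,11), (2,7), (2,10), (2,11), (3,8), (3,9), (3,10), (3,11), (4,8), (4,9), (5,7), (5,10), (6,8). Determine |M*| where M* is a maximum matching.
5 (matching: (1,11), (2,10), (3,9), (4,8), (5,7); upper bound min(|L|,|R|) = min(6,5) = 5)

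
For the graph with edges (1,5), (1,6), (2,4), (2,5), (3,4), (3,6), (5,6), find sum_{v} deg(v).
14 (handshake: sum of degrees = 2|E| = 2 x 7 = 14)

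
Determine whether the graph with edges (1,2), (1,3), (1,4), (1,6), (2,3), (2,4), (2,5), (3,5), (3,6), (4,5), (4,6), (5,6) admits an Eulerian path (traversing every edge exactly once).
Yes — and in fact it has an Eulerian circuit (the graph is connected and all 6 vertices have even degree)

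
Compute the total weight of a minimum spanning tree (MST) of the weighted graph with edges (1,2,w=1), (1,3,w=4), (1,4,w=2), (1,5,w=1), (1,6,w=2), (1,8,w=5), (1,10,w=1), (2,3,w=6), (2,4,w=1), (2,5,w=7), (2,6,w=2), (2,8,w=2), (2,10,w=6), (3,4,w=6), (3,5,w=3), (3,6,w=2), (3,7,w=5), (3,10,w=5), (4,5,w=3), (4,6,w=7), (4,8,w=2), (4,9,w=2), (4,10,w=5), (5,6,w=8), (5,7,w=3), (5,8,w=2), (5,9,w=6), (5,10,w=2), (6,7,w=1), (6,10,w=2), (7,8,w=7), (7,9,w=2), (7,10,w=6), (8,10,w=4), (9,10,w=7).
13 (MST edges: (1,2,w=1), (1,5,w=1), (1,6,w=2), (1,10,w=1), (2,4,w=1), (2,8,w=2), (3,6,w=2), (4,9,w=2), (6,7,w=1); sum of weights 1 + 1 + 2 + 1 + 1 + 2 + 2 + 2 + 1 = 13)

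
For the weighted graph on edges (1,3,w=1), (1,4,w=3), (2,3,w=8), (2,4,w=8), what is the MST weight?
12 (MST edges: (1,3,w=1), (1,4,w=3), (2,4,w=8); sum of weights 1 + 3 + 8 = 12)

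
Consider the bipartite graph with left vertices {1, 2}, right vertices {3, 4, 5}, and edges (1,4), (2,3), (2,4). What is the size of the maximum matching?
2 (matching: (1,4), (2,3); upper bound min(|L|,|R|) = min(2,3) = 2)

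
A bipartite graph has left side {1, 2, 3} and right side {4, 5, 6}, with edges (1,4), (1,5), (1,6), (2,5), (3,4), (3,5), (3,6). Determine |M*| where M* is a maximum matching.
3 (matching: (1,6), (2,5), (3,4); upper bound min(|L|,|R|) = min(3,3) = 3)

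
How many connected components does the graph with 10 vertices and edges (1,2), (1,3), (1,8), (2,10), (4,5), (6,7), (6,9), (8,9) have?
2 (components: {1, 2, 3, 6, 7, 8, 9, 10}, {4, 5})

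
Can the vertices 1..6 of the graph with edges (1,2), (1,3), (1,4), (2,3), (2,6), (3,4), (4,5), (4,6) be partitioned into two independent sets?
No (odd cycle of length 3: 4 -> 1 -> 3 -> 4)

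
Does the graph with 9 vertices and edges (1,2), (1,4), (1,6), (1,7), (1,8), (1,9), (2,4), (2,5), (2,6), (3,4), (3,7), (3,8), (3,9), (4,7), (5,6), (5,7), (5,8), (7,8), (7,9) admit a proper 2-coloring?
No (odd cycle of length 3: 4 -> 1 -> 7 -> 4)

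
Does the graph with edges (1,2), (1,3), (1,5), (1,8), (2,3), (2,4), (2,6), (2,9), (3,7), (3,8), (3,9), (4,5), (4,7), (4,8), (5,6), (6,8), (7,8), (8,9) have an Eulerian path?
No (6 vertices have odd degree: {2, 3, 5, 6, 7, 9}; Eulerian path requires 0 or 2)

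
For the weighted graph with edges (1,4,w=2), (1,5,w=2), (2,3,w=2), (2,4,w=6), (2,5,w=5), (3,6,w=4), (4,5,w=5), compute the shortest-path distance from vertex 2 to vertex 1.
7 (path: 2 -> 5 -> 1; weights 5 + 2 = 7)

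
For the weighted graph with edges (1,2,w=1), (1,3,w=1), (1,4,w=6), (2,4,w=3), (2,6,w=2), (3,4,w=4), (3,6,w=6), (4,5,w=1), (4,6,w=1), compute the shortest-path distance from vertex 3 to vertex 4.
4 (path: 3 -> 4; weights 4 = 4)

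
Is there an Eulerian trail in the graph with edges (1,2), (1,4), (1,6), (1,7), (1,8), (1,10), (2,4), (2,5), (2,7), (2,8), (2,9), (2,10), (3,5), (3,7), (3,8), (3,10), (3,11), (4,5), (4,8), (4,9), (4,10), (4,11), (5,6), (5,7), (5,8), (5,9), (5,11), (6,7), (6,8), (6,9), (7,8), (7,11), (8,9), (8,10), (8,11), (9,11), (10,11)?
No (6 vertices have odd degree: {2, 3, 4, 6, 7, 11}; Eulerian path requires 0 or 2)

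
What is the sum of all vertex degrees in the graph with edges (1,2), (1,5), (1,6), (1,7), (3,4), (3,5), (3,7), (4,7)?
16 (handshake: sum of degrees = 2|E| = 2 x 8 = 16)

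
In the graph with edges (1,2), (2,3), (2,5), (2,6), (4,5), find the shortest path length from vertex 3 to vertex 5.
2 (path: 3 -> 2 -> 5, 2 edges)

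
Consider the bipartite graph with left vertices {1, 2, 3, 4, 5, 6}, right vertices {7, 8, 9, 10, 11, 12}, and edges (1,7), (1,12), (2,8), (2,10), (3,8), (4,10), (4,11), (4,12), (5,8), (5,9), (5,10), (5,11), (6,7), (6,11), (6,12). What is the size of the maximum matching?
6 (matching: (1,12), (2,10), (3,8), (4,11), (5,9), (6,7); upper bound min(|L|,|R|) = min(6,6) = 6)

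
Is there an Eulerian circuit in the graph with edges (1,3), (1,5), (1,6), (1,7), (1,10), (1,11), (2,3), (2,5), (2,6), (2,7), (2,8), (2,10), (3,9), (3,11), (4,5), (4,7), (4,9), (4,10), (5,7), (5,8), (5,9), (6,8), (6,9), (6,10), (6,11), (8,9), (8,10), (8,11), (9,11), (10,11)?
Yes (the graph is connected and all 11 vertices have even degree)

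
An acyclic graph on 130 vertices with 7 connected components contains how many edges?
123 (Each of the 7 component trees on V_i vertices has V_i - 1 edges; summing gives V - C = 130 - 7 = 123)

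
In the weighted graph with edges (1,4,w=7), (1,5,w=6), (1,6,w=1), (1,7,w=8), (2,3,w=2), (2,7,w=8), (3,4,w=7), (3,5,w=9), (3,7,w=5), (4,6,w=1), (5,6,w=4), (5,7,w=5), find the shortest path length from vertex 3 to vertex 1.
9 (path: 3 -> 4 -> 6 -> 1; weights 7 + 1 + 1 = 9)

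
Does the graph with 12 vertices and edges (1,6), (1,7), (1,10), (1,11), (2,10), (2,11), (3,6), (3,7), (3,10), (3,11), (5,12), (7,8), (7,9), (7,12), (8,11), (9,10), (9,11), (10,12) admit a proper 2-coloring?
Yes. Partition: {1, 2, 3, 4, 8, 9, 12}, {5, 6, 7, 10, 11}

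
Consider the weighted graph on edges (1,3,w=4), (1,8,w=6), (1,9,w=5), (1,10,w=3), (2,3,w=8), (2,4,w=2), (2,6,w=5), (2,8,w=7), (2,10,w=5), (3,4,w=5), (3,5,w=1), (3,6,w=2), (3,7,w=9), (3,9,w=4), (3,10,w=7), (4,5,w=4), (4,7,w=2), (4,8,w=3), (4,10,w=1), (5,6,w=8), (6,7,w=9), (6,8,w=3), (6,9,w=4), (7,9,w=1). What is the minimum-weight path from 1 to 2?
6 (path: 1 -> 10 -> 4 -> 2; weights 3 + 1 + 2 = 6)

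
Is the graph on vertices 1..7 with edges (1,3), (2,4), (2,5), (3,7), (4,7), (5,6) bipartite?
Yes. Partition: {1, 2, 6, 7}, {3, 4, 5}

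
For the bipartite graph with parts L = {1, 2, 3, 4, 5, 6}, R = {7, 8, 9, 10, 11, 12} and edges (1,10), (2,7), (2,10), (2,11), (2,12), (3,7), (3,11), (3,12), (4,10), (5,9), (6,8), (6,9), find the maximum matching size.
5 (matching: (1,10), (2,12), (3,11), (5,9), (6,8); upper bound min(|L|,|R|) = min(6,6) = 6)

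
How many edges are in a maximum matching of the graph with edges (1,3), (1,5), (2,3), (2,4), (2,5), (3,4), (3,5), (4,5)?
2 (matching: (1,3), (4,5); upper bound floor(n/2) = floor(5/2) = 2)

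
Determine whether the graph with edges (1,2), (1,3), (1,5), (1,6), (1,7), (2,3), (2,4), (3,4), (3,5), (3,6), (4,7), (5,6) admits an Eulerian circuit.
No (6 vertices have odd degree: {1, 2, 3, 4, 5, 6}; Eulerian circuit requires 0)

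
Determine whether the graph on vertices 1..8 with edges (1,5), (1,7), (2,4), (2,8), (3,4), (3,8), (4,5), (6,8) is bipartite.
Yes. Partition: {1, 4, 8}, {2, 3, 5, 6, 7}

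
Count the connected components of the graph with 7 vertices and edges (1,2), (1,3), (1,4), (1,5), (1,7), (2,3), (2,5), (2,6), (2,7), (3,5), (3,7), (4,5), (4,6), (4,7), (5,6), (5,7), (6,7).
1 (components: {1, 2, 3, 4, 5, 6, 7})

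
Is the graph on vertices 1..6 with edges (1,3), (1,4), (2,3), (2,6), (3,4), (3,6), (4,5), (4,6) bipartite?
No (odd cycle of length 3: 3 -> 1 -> 4 -> 3)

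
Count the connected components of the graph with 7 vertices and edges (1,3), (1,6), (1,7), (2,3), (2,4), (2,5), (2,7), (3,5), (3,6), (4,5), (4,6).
1 (components: {1, 2, 3, 4, 5, 6, 7})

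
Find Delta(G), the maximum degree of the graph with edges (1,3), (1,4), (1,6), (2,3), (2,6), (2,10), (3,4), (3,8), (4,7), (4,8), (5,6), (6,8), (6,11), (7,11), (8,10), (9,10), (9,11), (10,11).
5 (attained at vertex 6)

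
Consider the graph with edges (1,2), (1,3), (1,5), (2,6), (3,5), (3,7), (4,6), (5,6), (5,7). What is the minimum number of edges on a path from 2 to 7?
3 (path: 2 -> 6 -> 5 -> 7, 3 edges)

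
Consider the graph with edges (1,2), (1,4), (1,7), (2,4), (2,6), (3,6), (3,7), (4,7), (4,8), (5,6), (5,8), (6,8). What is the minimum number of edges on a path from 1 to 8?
2 (path: 1 -> 4 -> 8, 2 edges)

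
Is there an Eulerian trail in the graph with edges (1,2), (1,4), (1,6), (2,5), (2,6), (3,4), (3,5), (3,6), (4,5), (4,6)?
No (4 vertices have odd degree: {1, 2, 3, 5}; Eulerian path requires 0 or 2)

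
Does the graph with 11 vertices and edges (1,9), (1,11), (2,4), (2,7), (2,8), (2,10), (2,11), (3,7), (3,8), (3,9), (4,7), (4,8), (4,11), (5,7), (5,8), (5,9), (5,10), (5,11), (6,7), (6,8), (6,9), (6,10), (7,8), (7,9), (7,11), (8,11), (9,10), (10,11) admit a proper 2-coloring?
No (odd cycle of length 3: 5 -> 9 -> 10 -> 5)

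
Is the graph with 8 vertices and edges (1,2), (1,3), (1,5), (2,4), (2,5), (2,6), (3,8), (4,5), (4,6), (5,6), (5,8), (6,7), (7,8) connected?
Yes (BFS from 1 visits [1, 2, 3, 5, 4, 6, 8, 7] — all 8 vertices reached)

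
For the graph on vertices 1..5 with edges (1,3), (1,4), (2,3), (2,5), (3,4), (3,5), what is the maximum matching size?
2 (matching: (1,4), (3,5); upper bound floor(n/2) = floor(5/2) = 2)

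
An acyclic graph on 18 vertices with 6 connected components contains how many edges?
12 (Each of the 6 component trees on V_i vertices has V_i - 1 edges; summing gives V - C = 18 - 6 = 12)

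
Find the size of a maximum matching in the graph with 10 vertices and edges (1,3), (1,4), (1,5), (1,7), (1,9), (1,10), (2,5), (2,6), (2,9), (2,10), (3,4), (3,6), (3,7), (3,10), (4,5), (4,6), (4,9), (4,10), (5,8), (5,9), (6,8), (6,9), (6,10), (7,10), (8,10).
5 (matching: (1,7), (2,9), (3,4), (5,8), (6,10); upper bound floor(n/2) = floor(10/2) = 5)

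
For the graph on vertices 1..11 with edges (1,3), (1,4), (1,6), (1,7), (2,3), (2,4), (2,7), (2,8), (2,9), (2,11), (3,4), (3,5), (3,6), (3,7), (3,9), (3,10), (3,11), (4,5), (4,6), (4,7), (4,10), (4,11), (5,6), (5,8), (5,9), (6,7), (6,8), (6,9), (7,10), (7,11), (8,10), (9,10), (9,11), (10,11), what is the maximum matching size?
5 (matching: (2,9), (3,10), (4,5), (6,8), (7,11); upper bound floor(n/2) = floor(11/2) = 5)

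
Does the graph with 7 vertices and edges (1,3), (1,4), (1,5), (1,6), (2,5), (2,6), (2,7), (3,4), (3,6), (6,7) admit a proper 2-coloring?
No (odd cycle of length 3: 6 -> 1 -> 3 -> 6)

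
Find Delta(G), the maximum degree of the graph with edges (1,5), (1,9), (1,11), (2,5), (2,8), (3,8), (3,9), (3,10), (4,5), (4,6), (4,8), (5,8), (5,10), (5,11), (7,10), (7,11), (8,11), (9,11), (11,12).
6 (attained at vertices 5, 11)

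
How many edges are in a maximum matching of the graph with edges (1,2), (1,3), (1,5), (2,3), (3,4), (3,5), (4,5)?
2 (matching: (1,5), (3,4); upper bound floor(n/2) = floor(5/2) = 2)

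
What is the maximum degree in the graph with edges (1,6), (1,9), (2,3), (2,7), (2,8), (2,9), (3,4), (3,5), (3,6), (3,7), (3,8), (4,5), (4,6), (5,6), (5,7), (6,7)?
6 (attained at vertex 3)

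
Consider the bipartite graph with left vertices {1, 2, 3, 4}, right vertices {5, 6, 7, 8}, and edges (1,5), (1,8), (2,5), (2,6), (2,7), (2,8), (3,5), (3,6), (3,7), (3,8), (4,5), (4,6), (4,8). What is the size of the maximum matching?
4 (matching: (1,8), (2,7), (3,6), (4,5); upper bound min(|L|,|R|) = min(4,4) = 4)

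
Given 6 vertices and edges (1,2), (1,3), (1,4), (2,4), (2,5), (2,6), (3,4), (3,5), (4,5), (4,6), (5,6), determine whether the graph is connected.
Yes (BFS from 1 visits [1, 2, 3, 4, 5, 6] — all 6 vertices reached)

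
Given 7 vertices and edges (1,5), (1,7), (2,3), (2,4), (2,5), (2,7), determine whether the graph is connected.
No, it has 2 components: {1, 2, 3, 4, 5, 7}, {6}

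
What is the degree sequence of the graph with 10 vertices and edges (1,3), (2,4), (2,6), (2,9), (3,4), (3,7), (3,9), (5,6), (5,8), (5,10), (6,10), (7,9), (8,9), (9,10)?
[5, 4, 3, 3, 3, 3, 2, 2, 2, 1] (degrees: deg(1)=1, deg(2)=3, deg(3)=4, deg(4)=2, deg(5)=3, deg(6)=3, deg(7)=2, deg(8)=2, deg(9)=5, deg(10)=3)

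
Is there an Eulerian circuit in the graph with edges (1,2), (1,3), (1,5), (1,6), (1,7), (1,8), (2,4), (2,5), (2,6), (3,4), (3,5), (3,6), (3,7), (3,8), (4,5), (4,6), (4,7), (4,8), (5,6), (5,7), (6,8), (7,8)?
No (2 vertices have odd degree: {7, 8}; Eulerian circuit requires 0)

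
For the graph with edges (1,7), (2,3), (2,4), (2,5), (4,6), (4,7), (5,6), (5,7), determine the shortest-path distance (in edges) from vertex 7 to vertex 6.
2 (path: 7 -> 4 -> 6, 2 edges)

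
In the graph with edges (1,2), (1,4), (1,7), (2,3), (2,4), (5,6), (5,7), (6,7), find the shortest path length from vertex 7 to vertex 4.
2 (path: 7 -> 1 -> 4, 2 edges)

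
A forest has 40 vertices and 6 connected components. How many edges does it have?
34 (Each of the 6 component trees on V_i vertices has V_i - 1 edges; summing gives V - C = 40 - 6 = 34)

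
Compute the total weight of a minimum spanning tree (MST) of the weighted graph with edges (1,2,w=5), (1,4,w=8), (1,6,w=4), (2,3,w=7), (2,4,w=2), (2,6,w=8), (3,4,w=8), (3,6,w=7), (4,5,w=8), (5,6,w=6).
24 (MST edges: (1,2,w=5), (1,6,w=4), (2,3,w=7), (2,4,w=2), (5,6,w=6); sum of weights 5 + 4 + 7 + 2 + 6 = 24)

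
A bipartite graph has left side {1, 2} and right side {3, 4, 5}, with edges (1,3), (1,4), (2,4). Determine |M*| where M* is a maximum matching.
2 (matching: (1,3), (2,4); upper bound min(|L|,|R|) = min(2,3) = 2)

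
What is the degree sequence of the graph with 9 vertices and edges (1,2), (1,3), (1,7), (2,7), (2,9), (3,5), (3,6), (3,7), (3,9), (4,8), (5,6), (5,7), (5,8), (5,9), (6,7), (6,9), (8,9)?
[5, 5, 5, 5, 4, 3, 3, 3, 1] (degrees: deg(1)=3, deg(2)=3, deg(3)=5, deg(4)=1, deg(5)=5, deg(6)=4, deg(7)=5, deg(8)=3, deg(9)=5)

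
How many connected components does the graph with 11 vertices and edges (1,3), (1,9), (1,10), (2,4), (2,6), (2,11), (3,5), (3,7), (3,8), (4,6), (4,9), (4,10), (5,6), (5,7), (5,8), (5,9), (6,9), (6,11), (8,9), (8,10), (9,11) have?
1 (components: {1, 2, 3, 4, 5, 6, 7, 8, 9, 10, 11})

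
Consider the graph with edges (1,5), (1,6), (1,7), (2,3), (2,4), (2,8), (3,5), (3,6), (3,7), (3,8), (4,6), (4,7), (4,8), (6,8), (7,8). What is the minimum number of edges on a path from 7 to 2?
2 (path: 7 -> 4 -> 2, 2 edges)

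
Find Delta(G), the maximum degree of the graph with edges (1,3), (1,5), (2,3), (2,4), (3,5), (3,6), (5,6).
4 (attained at vertex 3)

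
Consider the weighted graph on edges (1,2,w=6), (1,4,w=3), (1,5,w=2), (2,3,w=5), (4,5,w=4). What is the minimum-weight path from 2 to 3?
5 (path: 2 -> 3; weights 5 = 5)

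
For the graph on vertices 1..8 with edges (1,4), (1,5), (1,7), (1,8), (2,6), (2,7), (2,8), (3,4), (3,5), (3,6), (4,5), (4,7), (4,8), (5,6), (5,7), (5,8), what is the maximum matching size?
4 (matching: (1,7), (2,8), (3,6), (4,5); upper bound floor(n/2) = floor(8/2) = 4)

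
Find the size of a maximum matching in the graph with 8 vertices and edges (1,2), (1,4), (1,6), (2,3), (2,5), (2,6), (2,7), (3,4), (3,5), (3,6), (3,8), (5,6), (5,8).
4 (matching: (1,6), (2,7), (3,4), (5,8); upper bound floor(n/2) = floor(8/2) = 4)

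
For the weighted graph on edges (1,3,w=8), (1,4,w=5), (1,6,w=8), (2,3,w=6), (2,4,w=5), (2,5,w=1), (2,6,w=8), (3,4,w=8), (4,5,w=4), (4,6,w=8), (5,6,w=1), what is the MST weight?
17 (MST edges: (1,4,w=5), (2,3,w=6), (2,5,w=1), (4,5,w=4), (5,6,w=1); sum of weights 5 + 6 + 1 + 4 + 1 = 17)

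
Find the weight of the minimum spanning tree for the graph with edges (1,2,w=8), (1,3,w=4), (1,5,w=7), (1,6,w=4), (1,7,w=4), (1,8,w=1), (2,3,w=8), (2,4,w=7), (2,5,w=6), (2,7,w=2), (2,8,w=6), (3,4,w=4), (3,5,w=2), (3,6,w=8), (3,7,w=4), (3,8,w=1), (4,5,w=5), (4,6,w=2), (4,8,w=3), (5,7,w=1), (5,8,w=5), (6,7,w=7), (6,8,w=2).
11 (MST edges: (1,8,w=1), (2,7,w=2), (3,5,w=2), (3,8,w=1), (4,6,w=2), (5,7,w=1), (6,8,w=2); sum of weights 1 + 2 + 2 + 1 + 2 + 1 + 2 = 11)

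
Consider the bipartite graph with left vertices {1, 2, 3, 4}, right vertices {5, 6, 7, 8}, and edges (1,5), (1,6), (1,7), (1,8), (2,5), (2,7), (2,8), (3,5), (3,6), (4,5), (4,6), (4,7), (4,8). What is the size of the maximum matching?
4 (matching: (1,8), (2,7), (3,6), (4,5); upper bound min(|L|,|R|) = min(4,4) = 4)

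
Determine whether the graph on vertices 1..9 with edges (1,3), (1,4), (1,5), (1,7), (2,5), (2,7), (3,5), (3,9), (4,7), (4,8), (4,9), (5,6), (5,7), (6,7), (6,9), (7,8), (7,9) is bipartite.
No (odd cycle of length 3: 7 -> 1 -> 4 -> 7)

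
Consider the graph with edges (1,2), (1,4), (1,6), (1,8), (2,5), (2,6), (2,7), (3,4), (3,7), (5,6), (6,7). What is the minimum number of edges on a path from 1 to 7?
2 (path: 1 -> 6 -> 7, 2 edges)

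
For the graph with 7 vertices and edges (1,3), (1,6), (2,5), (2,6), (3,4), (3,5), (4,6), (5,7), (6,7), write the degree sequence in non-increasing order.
[4, 3, 3, 2, 2, 2, 2] (degrees: deg(1)=2, deg(2)=2, deg(3)=3, deg(4)=2, deg(5)=3, deg(6)=4, deg(7)=2)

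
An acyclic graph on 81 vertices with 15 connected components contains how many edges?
66 (Each of the 15 component trees on V_i vertices has V_i - 1 edges; summing gives V - C = 81 - 15 = 66)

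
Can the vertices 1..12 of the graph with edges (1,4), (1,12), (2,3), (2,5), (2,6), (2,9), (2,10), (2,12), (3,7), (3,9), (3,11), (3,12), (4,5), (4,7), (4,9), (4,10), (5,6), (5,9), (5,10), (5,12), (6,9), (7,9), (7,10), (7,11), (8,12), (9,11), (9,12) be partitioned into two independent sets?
No (odd cycle of length 3: 3 -> 12 -> 2 -> 3)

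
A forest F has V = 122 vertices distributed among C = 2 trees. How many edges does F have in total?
120 (Each of the 2 component trees on V_i vertices has V_i - 1 edges; summing gives V - C = 122 - 2 = 120)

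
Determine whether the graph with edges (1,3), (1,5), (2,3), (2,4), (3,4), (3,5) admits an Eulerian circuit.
Yes (the graph is connected and all 5 vertices have even degree)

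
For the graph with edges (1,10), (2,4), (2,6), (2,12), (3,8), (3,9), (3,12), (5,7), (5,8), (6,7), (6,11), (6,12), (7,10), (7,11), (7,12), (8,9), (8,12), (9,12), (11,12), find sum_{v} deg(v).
38 (handshake: sum of degrees = 2|E| = 2 x 19 = 38)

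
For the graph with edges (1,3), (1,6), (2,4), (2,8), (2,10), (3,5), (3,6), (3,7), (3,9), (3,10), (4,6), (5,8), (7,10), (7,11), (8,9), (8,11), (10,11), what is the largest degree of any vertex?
6 (attained at vertex 3)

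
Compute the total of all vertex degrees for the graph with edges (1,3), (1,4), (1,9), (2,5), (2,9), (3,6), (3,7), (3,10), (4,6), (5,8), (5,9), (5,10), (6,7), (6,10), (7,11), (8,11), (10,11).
34 (handshake: sum of degrees = 2|E| = 2 x 17 = 34)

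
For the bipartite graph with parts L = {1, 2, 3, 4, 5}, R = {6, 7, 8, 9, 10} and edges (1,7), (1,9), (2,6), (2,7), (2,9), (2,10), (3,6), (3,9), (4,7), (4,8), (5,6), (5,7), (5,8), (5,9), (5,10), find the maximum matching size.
5 (matching: (1,9), (2,10), (3,6), (4,8), (5,7); upper bound min(|L|,|R|) = min(5,5) = 5)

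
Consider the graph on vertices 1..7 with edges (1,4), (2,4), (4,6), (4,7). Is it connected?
No, it has 3 components: {1, 2, 4, 6, 7}, {3}, {5}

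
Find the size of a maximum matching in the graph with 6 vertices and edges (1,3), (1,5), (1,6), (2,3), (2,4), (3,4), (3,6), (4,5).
3 (matching: (1,5), (2,4), (3,6); upper bound floor(n/2) = floor(6/2) = 3)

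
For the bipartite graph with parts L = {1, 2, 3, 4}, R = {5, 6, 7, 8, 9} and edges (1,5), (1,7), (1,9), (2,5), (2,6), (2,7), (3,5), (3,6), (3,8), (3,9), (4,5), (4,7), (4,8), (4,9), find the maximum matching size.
4 (matching: (1,9), (2,7), (3,6), (4,8); upper bound min(|L|,|R|) = min(4,5) = 4)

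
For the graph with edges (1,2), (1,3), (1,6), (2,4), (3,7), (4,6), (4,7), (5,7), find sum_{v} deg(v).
16 (handshake: sum of degrees = 2|E| = 2 x 8 = 16)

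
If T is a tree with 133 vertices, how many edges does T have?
132 (A tree on V vertices has V - 1 edges, so 133 - 1 = 132)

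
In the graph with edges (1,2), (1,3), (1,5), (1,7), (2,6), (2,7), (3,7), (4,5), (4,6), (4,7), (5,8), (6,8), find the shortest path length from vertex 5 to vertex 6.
2 (path: 5 -> 8 -> 6, 2 edges)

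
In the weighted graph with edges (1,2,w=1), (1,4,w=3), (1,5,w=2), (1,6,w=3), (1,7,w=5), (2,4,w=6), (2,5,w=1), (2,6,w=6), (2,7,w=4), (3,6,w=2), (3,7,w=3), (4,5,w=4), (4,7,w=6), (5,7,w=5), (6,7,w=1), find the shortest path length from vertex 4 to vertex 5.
4 (path: 4 -> 5; weights 4 = 4)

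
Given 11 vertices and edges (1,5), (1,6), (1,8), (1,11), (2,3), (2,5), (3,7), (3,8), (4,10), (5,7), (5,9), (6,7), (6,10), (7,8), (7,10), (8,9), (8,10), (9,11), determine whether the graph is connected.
Yes (BFS from 1 visits [1, 5, 6, 8, 11, 2, 7, 9, 10, 3, 4] — all 11 vertices reached)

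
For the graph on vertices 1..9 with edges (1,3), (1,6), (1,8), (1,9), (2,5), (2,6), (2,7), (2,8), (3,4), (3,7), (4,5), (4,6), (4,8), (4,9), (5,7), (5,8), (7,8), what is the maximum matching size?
4 (matching: (1,9), (2,6), (3,7), (4,8); upper bound floor(n/2) = floor(9/2) = 4)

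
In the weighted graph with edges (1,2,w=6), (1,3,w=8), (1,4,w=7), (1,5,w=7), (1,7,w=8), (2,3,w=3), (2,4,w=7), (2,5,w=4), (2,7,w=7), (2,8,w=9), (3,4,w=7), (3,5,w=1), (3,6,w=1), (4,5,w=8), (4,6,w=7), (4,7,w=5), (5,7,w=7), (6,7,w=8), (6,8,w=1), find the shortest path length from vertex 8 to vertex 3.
2 (path: 8 -> 6 -> 3; weights 1 + 1 = 2)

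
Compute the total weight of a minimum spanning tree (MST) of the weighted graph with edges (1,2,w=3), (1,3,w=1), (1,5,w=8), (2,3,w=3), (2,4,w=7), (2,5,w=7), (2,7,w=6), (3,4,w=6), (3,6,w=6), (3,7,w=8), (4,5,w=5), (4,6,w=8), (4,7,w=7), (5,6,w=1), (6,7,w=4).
20 (MST edges: (1,2,w=3), (1,3,w=1), (2,7,w=6), (4,5,w=5), (5,6,w=1), (6,7,w=4); sum of weights 3 + 1 + 6 + 5 + 1 + 4 = 20)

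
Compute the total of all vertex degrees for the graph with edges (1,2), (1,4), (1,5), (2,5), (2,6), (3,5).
12 (handshake: sum of degrees = 2|E| = 2 x 6 = 12)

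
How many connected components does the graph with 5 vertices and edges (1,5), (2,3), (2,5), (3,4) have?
1 (components: {1, 2, 3, 4, 5})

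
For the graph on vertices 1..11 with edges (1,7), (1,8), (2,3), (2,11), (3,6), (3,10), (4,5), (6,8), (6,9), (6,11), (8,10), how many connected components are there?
2 (components: {1, 2, 3, 6, 7, 8, 9, 10, 11}, {4, 5})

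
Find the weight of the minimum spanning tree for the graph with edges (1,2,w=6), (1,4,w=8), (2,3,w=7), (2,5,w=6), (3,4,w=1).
20 (MST edges: (1,2,w=6), (2,3,w=7), (2,5,w=6), (3,4,w=1); sum of weights 6 + 7 + 6 + 1 = 20)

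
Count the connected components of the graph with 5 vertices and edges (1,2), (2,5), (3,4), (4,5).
1 (components: {1, 2, 3, 4, 5})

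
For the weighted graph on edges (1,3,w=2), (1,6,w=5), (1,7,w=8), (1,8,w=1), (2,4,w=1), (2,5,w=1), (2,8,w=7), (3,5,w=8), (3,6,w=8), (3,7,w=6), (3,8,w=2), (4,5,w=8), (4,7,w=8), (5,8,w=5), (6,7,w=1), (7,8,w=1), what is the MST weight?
12 (MST edges: (1,3,w=2), (1,8,w=1), (2,4,w=1), (2,5,w=1), (5,8,w=5), (6,7,w=1), (7,8,w=1); sum of weights 2 + 1 + 1 + 1 + 5 + 1 + 1 = 12)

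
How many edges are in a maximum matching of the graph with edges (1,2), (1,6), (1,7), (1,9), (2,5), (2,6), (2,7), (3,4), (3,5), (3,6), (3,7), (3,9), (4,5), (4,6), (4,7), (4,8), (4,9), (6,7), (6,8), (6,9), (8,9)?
4 (matching: (1,9), (3,7), (4,5), (6,8); upper bound floor(n/2) = floor(9/2) = 4)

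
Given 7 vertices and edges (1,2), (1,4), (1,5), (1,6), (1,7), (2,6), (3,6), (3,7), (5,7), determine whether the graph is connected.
Yes (BFS from 1 visits [1, 2, 4, 5, 6, 7, 3] — all 7 vertices reached)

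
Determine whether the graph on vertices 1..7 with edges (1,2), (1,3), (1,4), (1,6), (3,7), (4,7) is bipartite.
Yes. Partition: {1, 5, 7}, {2, 3, 4, 6}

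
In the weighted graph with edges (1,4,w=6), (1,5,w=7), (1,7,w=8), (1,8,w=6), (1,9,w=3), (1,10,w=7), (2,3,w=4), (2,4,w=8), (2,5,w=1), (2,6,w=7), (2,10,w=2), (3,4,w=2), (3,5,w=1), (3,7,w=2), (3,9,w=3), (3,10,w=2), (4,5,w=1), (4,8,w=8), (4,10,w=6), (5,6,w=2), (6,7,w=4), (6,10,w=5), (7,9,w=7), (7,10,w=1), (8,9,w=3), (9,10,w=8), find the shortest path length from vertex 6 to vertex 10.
5 (path: 6 -> 10; weights 5 = 5)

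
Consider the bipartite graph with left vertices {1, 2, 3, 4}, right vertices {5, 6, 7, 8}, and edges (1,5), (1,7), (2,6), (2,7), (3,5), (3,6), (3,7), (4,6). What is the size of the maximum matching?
3 (matching: (1,7), (2,6), (3,5); upper bound min(|L|,|R|) = min(4,4) = 4)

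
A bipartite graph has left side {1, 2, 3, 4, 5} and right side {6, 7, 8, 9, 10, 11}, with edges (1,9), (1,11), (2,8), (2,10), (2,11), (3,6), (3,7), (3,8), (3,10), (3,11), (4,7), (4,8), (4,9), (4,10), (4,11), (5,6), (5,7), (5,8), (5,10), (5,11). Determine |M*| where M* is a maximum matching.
5 (matching: (1,11), (2,10), (3,8), (4,9), (5,7); upper bound min(|L|,|R|) = min(5,6) = 5)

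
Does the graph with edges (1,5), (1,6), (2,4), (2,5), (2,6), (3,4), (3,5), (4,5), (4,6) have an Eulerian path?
Yes (the graph is connected and exactly 2 vertices have odd degree: {2, 6}; any Eulerian path must start and end at those)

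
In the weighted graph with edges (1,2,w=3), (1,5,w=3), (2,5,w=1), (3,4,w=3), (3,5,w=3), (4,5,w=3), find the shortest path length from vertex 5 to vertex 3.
3 (path: 5 -> 3; weights 3 = 3)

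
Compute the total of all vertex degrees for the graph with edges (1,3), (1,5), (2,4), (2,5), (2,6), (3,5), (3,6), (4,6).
16 (handshake: sum of degrees = 2|E| = 2 x 8 = 16)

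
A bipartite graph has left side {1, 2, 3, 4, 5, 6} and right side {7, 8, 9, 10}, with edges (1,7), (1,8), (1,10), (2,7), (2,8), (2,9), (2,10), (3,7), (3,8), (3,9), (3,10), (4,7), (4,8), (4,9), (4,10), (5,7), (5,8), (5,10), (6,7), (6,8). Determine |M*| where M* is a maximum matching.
4 (matching: (1,10), (2,9), (3,8), (4,7); upper bound min(|L|,|R|) = min(6,4) = 4)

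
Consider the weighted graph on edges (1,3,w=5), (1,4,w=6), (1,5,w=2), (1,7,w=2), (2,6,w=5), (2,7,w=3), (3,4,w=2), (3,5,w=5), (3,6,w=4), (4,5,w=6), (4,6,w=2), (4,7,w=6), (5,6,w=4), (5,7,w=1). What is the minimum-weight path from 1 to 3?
5 (path: 1 -> 3; weights 5 = 5)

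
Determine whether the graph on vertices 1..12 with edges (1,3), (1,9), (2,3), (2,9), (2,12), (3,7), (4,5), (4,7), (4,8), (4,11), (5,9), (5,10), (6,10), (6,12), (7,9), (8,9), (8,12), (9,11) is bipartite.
Yes. Partition: {1, 2, 5, 6, 7, 8, 11}, {3, 4, 9, 10, 12}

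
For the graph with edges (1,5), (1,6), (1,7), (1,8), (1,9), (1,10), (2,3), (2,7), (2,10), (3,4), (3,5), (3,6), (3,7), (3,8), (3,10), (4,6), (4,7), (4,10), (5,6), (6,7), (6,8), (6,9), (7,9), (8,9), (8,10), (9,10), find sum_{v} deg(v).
52 (handshake: sum of degrees = 2|E| = 2 x 26 = 52)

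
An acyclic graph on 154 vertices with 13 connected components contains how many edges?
141 (Each of the 13 component trees on V_i vertices has V_i - 1 edges; summing gives V - C = 154 - 13 = 141)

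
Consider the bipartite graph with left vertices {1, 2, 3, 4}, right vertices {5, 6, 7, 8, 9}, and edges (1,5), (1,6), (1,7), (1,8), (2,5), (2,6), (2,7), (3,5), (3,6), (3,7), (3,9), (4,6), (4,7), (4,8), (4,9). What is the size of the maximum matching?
4 (matching: (1,8), (2,7), (3,9), (4,6); upper bound min(|L|,|R|) = min(4,5) = 4)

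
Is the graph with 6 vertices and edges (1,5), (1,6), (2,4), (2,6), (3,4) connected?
Yes (BFS from 1 visits [1, 5, 6, 2, 4, 3] — all 6 vertices reached)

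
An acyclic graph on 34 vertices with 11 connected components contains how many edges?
23 (Each of the 11 component trees on V_i vertices has V_i - 1 edges; summing gives V - C = 34 - 11 = 23)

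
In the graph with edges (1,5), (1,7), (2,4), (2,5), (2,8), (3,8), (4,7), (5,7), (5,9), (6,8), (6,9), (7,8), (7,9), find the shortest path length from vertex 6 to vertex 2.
2 (path: 6 -> 8 -> 2, 2 edges)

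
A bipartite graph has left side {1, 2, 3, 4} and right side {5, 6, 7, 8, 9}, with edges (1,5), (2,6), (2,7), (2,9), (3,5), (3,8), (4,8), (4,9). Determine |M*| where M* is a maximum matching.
4 (matching: (1,5), (2,7), (3,8), (4,9); upper bound min(|L|,|R|) = min(4,5) = 4)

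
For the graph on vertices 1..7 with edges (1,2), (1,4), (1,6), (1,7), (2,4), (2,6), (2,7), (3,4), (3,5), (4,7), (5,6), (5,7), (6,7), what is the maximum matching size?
3 (matching: (1,6), (2,4), (5,7); upper bound floor(n/2) = floor(7/2) = 3)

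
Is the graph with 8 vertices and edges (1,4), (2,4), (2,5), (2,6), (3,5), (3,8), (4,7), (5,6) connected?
Yes (BFS from 1 visits [1, 4, 2, 7, 5, 6, 3, 8] — all 8 vertices reached)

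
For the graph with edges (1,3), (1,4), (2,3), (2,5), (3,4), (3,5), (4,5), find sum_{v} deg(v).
14 (handshake: sum of degrees = 2|E| = 2 x 7 = 14)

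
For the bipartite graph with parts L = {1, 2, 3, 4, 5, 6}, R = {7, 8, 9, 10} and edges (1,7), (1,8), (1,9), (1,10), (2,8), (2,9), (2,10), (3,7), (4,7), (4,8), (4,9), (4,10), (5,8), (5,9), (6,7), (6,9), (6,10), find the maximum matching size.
4 (matching: (1,10), (2,9), (3,7), (4,8); upper bound min(|L|,|R|) = min(6,4) = 4)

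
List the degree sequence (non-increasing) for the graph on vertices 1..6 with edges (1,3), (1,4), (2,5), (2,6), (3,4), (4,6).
[3, 2, 2, 2, 2, 1] (degrees: deg(1)=2, deg(2)=2, deg(3)=2, deg(4)=3, deg(5)=1, deg(6)=2)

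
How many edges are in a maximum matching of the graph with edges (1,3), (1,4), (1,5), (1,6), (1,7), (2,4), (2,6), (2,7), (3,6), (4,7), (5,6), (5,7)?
3 (matching: (1,7), (2,4), (5,6); upper bound floor(n/2) = floor(7/2) = 3)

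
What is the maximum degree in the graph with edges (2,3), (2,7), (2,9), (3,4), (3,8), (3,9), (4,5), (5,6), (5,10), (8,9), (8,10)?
4 (attained at vertex 3)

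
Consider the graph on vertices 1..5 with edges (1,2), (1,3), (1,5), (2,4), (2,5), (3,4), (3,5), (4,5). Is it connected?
Yes (BFS from 1 visits [1, 2, 3, 5, 4] — all 5 vertices reached)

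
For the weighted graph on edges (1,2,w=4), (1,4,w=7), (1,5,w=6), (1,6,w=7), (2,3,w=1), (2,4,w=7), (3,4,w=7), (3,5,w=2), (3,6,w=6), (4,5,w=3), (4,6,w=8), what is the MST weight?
16 (MST edges: (1,2,w=4), (2,3,w=1), (3,5,w=2), (3,6,w=6), (4,5,w=3); sum of weights 4 + 1 + 2 + 6 + 3 = 16)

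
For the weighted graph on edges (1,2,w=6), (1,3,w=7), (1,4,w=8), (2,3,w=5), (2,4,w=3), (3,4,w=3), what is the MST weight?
12 (MST edges: (1,2,w=6), (2,4,w=3), (3,4,w=3); sum of weights 6 + 3 + 3 = 12)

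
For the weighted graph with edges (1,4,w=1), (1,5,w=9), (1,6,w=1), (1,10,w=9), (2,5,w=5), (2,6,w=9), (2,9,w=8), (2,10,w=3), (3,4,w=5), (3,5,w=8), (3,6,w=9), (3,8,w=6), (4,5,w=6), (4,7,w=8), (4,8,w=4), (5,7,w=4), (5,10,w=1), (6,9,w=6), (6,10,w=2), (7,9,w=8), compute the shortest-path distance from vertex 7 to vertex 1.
8 (path: 7 -> 5 -> 10 -> 6 -> 1; weights 4 + 1 + 2 + 1 = 8)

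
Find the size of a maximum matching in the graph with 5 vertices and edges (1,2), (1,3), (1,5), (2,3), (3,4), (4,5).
2 (matching: (1,5), (3,4); upper bound floor(n/2) = floor(5/2) = 2)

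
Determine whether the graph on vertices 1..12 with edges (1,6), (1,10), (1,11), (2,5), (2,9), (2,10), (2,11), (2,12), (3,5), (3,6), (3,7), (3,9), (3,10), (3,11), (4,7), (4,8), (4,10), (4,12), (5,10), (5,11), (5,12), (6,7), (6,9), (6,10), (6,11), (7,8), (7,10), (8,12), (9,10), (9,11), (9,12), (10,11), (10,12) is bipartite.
No (odd cycle of length 3: 6 -> 1 -> 10 -> 6)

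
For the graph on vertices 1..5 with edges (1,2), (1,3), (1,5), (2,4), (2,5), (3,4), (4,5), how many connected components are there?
1 (components: {1, 2, 3, 4, 5})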